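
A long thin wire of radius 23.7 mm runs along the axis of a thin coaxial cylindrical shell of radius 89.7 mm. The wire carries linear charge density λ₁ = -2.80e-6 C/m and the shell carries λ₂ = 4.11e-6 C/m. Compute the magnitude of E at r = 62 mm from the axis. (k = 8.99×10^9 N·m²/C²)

8.12×10^5 V/m

Choose a coaxial cylinder of radius r = 62 mm (arbitrary length L) as the Gaussian surface (between the conductors, 23.7 mm < r < 89.7 mm).
Only the inner wire is enclosed; the outer shell contributes nothing inside itself. λ_enc = λ₁ = -2.80×10^-6 C/m.
Applying ∮E·dA = Q_enc/ε₀ with the end caps contributing no flux:
E = 2k|λ_enc|/r = 2(8.99×10^9)(2.80e-6)/(0.062) = 8.12×10^5 N/C.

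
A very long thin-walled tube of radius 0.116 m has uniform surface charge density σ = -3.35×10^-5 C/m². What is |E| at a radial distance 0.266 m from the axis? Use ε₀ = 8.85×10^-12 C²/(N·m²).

Coaxial Gaussian cylinder, radius r = 0.266 m, length L (r > 0.116 m).
The whole shell is enclosed: λ_enc = σ·2πR = (-3.35×10^-5)·2π·(0.116) = -2.442e-5 C/m.
Since E is radial and uniform over the curved surface, Φ = E·2πrL = Q_enc/ε₀ = λ_enc L/ε₀.
E = |λ_enc|/(2πε₀r) = (2.442×10^-5)/(2π·8.85×10^-12·0.266) = 1.65×10^6 N/C.

E = 1.65e6 N/C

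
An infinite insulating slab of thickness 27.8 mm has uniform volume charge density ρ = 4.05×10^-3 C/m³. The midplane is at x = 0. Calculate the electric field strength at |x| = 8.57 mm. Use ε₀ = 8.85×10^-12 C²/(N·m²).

|E| ≈ 3.92×10^6 N/C

By symmetry E is perpendicular to the slab. A Gaussian pillbox from −8.57 mm to +8.57 mm (face area A) lies entirely within the slab.
Q_enc = ρ·(2x)·A and flux = 2EA, so 2EA = 2ρxA/ε₀ ⇒ E = |ρ|x/ε₀.
E = (4.05e-3)(0.00857)/(8.85×10^-12) = 3.92×10^6 N/C.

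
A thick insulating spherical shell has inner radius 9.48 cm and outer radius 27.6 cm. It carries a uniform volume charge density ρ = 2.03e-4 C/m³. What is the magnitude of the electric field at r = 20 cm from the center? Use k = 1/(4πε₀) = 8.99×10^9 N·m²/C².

Take a concentric spherical Gaussian surface of radius r = 20 cm (within the shell material, 9.48 cm < r < 27.6 cm).
Enclosed charge is the volume from a to r: Q_enc = (4π/3)ρ(r³ − a³) = 6.078×10^-6 C.
By Gauss's law, ∮E·dA = E·4πr² = Q_enc/ε₀.
E = k|Q_enc|/r² = (8.99×10^9)(6.078×10^-6)/(0.2)² = 1.37×10^6 N/C.

1.37×10^6 N/C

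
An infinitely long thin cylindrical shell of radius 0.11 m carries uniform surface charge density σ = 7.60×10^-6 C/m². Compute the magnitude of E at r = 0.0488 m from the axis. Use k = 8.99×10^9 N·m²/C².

E = 0

By cylindrical symmetry E is radial; use a coaxial Gaussian cylinder of radius 0.0488 m and length L (r < 0.11 m, inside the shell).
All the surface charge lies outside this cylinder: Q_enc = 0, hence E = 0.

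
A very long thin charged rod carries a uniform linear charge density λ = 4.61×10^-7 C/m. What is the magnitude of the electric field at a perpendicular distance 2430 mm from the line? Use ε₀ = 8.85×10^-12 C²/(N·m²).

|E| = 3.41×10^3 N/C

Choose a coaxial cylinder of radius r = 2430 mm (arbitrary length L) as the Gaussian surface.
Q_enc = λL, so λ_enc = 4.61e-7 C/m.
Since E is radial and uniform over the curved surface, Φ = E·2πrL = Q_enc/ε₀ = λ_enc L/ε₀.
E = |λ_enc|/(2πε₀r) = (4.61×10^-7)/(2π·8.85×10^-12·2.43) = 3.41×10^3 N/C.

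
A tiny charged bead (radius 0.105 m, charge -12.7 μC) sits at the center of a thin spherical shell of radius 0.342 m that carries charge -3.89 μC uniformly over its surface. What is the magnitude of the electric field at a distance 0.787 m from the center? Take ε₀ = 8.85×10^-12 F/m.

By spherical symmetry E is radial; choose a Gaussian sphere of radius r = 0.787 m (r > 0.342 m, enclosing both).
Q_enc = (-12.7 μC) + (-3.89 μC) = -1.659×10^-5 C.
By Gauss's law, ∮E·dA = E·4πr² = Q_enc/ε₀.
E = |Q_enc|/(4πε₀r²) = (1.659e-5)/(4π·8.85×10^-12·(0.787)²) = 2.41e5 N/C.

E ≈ 2.41×10^5 V/m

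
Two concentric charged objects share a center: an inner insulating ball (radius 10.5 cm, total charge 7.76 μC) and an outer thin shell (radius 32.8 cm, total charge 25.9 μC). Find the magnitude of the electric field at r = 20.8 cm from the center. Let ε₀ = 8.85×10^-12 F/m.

1.61×10^6 N/C

By spherical symmetry E is radial; choose a Gaussian sphere of radius r = 20.8 cm (between the bodies, 10.5 cm < r < 32.8 cm).
Only the inner charge is enclosed; the outer shell contributes nothing inside itself. Q_enc = 7.76 μC = 7.76e-6 C.
By Gauss's law, ∮E·dA = E·4πr² = Q_enc/ε₀.
E = |Q_enc|/(4πε₀r²) = (7.76×10^-6)/(4π·8.85×10^-12·(0.208)²) = 1.61×10^6 N/C.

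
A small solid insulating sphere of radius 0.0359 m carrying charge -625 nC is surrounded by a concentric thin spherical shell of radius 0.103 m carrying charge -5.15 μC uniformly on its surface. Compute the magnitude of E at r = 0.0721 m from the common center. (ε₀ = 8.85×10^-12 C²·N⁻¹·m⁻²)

|E| ≈ 1.08×10^6 V/m

Symmetry ⇒ E = E(r) r̂. Gaussian sphere of radius r = 0.0721 m (between the bodies, 0.0359 m < r < 0.103 m).
Only the inner charge is enclosed; the outer shell contributes nothing inside itself. Q_enc = -625 nC = -6.25e-7 C.
Gauss's law: E·4πr² = Q_enc/ε₀.
E = |Q_enc|/(4πε₀r²) = (6.25×10^-7)/(4π·8.85×10^-12·(0.0721)²) = 1.08×10^6 N/C.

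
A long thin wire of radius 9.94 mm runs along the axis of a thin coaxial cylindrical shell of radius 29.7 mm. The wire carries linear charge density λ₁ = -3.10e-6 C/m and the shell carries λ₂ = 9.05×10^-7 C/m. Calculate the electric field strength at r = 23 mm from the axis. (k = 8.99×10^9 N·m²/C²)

|E| ≈ 2.42e6 V/m

By cylindrical symmetry E is radial; use a coaxial Gaussian cylinder of radius 23 mm and length L (between the conductors, 9.94 mm < r < 29.7 mm).
The shell at 29.7 mm lies outside the Gaussian surface, so λ_enc = λ₁ = -3.10×10^-6 C/m.
Since E is radial and uniform over the curved surface, Φ = E·2πrL = Q_enc/ε₀ = λ_enc L/ε₀.
E = 2k|λ_enc|/r = 2(8.99×10^9)(3.10×10^-6)/(0.023) = 2.42e6 N/C.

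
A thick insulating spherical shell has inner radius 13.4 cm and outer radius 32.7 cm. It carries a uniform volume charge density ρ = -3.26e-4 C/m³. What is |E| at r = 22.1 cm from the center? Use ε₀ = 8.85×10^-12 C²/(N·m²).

E ≈ 2.11×10^6 N/C

Take a concentric spherical Gaussian surface of radius r = 22.1 cm (within the shell material, 13.4 cm < r < 32.7 cm).
Only the shell between 13.4 cm and r is enclosed: Q_enc = ρ·(4π/3)(r³ − a³) = (-3.26×10^-4)·(4π/3)·((0.221)³ − (0.134)³) = -1.145e-5 C.
Gauss's law: E·4πr² = Q_enc/ε₀.
E = |Q_enc|/(4πε₀r²) = (1.145×10^-5)/(4π·8.85×10^-12·(0.221)²) = 2.11×10^6 N/C.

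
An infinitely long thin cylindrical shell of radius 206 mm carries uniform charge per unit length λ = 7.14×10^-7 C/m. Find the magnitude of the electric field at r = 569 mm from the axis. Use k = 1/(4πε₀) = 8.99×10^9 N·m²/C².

E = 2.26×10^4 V/m

By cylindrical symmetry E is radial; use a coaxial Gaussian cylinder of radius 569 mm and length L (r > 206 mm).
The full line charge is enclosed: λ_enc = 7.14×10^-7 C/m.
By Gauss's law (flux through the curved wall only), E·2πrL = λ_enc L/ε₀.
E = 2k|λ_enc|/r = 2(8.99×10^9)(7.14e-7)/(0.569) = 2.26×10^4 N/C.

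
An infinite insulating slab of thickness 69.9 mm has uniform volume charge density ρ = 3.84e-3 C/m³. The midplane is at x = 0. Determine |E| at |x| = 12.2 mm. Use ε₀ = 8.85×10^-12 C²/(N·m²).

By symmetry E is perpendicular to the slab. A Gaussian pillbox from −12.2 mm to +12.2 mm (face area A) lies entirely within the slab.
Q_enc = ρ·(2x)·A and flux = 2EA, so 2EA = 2ρxA/ε₀ ⇒ E = |ρ|x/ε₀.
E = (3.84×10^-3)(0.0122)/(8.85×10^-12) = 5.29e6 N/C.

5.29×10^6 N/C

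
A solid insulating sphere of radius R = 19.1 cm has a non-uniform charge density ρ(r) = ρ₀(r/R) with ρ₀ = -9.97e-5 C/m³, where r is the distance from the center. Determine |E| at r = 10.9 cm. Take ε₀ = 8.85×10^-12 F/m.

By spherical symmetry E is radial; choose a Gaussian sphere of radius r = 10.9 cm (r < R).
Integrate the density: Q_enc = 4π ∫₀^r ρ₀(r'/R)^1 r'² dr' = 4πρ₀ r^4/(4·R) = -2.315×10^-7 C.
Applying ∮E·dA = Q_enc/ε₀ with Φ = E(4πr²):
E = |Q_enc|/(4πε₀r²) = (2.315e-7)/(4π·8.85×10^-12·(0.109)²) = 1.75e5 N/C.

E = 1.75e5 V/m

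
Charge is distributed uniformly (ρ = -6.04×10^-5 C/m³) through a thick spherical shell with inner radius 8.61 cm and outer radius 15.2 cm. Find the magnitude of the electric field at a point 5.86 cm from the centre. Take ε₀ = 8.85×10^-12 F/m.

|E| = 0 N/C

Symmetry ⇒ E = E(r) r̂. Gaussian sphere of radius r = 5.86 cm (r < 8.61 cm, inside the empty cavity).
Q_enc = 0 (all charge lies at larger r); Gauss's law gives E = 0.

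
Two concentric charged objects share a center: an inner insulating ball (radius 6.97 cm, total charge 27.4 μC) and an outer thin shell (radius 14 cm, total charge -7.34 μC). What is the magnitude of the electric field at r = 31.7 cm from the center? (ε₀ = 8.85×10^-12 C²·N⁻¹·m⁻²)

|E| = 1.79e6 N/C

Symmetry ⇒ E = E(r) r̂. Gaussian sphere of radius r = 31.7 cm (r > 14 cm, enclosing both).
Q_enc = (27.4 μC) + (-7.34 μC) = 2.006×10^-5 C.
By Gauss's law, ∮E·dA = E·4πr² = Q_enc/ε₀.
E = |Q_enc|/(4πε₀r²) = (2.006e-5)/(4π·8.85×10^-12·(0.317)²) = 1.79×10^6 N/C.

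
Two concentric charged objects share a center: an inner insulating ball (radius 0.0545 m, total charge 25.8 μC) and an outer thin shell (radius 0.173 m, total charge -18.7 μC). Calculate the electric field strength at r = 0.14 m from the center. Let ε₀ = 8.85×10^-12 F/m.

Use a concentric Gaussian sphere at r = 0.14 m (between the bodies, 0.0545 m < r < 0.173 m).
Only the inner charge is enclosed; the outer shell contributes nothing inside itself. Q_enc = 25.8 μC = 2.58e-5 C.
By Gauss's law, ∮E·dA = E·4πr² = Q_enc/ε₀.
E = |Q_enc|/(4πε₀r²) = (2.58×10^-5)/(4π·8.85×10^-12·(0.14)²) = 1.18×10^7 N/C.

E ≈ 1.18×10^7 V/m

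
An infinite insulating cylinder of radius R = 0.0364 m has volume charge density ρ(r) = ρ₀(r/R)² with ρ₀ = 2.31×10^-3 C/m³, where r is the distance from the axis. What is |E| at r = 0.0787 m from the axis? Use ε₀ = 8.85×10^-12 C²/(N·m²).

E = 1.10×10^6 V/m

Coaxial Gaussian cylinder, radius r = 0.0787 m, length L (r > R, full charge per length enclosed).
λ_enc = 2π ∫₀^R ρ₀(r'/R)^2 r' dr' = 2πρ₀R²/4 = 4.808×10^-6 C/m.
Applying ∮E·dA = Q_enc/ε₀ with the end caps contributing no flux:
E = |λ_enc|/(2πε₀r) = (4.808×10^-6)/(2π·8.85×10^-12·0.0787) = 1.10e6 N/C.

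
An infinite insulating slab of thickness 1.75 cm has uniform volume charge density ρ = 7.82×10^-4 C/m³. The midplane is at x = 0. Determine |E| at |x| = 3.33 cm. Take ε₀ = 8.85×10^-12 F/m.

The point |x| = 3.33 cm lies outside the slab (half-thickness 0.00875 m). A symmetric pillbox spanning the full slab encloses Q_enc = ρ·d·A.
Flux = 2EA ⇒ E = |ρ|d/(2ε₀), independent of distance outside.
E = (7.82e-4)(0.0175)/(2·8.85×10^-12) = 7.73e5 N/C.

7.73×10^5 N/C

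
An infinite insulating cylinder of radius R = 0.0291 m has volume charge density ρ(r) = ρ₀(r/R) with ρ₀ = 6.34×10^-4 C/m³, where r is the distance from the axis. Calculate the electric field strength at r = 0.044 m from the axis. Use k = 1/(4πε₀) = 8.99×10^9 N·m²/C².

Choose a coaxial cylinder of radius r = 0.044 m (arbitrary length L) as the Gaussian surface (r > R, full charge per length enclosed).
λ_enc = 2π ∫₀^R ρ₀(r'/R)^1 r' dr' = 2πρ₀R²/3 = 1.124e-6 C/m.
Gauss's law: E·2πrL = λ_enc L/ε₀.
E = 2k|λ_enc|/r = 2(8.99×10^9)(1.124e-6)/(0.044) = 4.59×10^5 N/C.

|E| ≈ 4.59×10^5 N/C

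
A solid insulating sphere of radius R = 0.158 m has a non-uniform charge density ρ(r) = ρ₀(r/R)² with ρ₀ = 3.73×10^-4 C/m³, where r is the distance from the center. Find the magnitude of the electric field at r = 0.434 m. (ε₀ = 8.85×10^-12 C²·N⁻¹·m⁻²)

By spherical symmetry E is radial; choose a Gaussian sphere of radius r = 0.434 m (r > R, all charge enclosed).
Q_enc = 4π ∫₀^R ρ₀(r'/R)^2 r'² dr' = 4πρ₀R³/5 = 3.698×10^-6 C.
By Gauss's law, ∮E·dA = E·4πr² = Q_enc/ε₀.
E = |Q_enc|/(4πε₀r²) = (3.698×10^-6)/(4π·8.85×10^-12·(0.434)²) = 1.77×10^5 N/C.

|E| ≈ 1.77×10^5 V/m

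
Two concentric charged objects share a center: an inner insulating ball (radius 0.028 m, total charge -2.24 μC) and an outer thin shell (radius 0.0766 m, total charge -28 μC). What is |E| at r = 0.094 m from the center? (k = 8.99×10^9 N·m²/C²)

E = 3.08×10^7 V/m

Take a concentric spherical Gaussian surface of radius r = 0.094 m (r > 0.0766 m, enclosing both).
Q_enc = (-2.24 μC) + (-28 μC) = -3.024e-5 C.
Gauss's law: E·4πr² = Q_enc/ε₀.
E = k|Q_enc|/r² = (8.99×10^9)(3.024×10^-5)/(0.094)² = 3.08×10^7 N/C.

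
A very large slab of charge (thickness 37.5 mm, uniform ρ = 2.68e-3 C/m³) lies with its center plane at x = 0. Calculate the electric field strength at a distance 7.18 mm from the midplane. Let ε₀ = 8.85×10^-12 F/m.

E = 2.17×10^6 N/C

By symmetry E is perpendicular to the slab. A Gaussian pillbox from −7.18 mm to +7.18 mm (face area A) lies entirely within the slab.
Q_enc = ρ·(2x)·A and flux = 2EA, so 2EA = 2ρxA/ε₀ ⇒ E = |ρ|x/ε₀.
E = (2.68e-3)(0.00718)/(8.85×10^-12) = 2.17×10^6 N/C.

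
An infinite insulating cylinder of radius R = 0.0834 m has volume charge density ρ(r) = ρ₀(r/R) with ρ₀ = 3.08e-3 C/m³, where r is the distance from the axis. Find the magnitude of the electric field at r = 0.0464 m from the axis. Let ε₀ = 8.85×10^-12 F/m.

E = 2.99×10^6 N/C

Choose a coaxial cylinder of radius r = 0.0464 m (arbitrary length L) as the Gaussian surface (r < R).
λ_enc = ∫₀^r ρ(r')·2πr' dr' = (2πρ₀/R)·r^3/3 = 7.727×10^-6 C/m.
Applying ∮E·dA = Q_enc/ε₀ with the end caps contributing no flux:
E = |λ_enc|/(2πε₀r) = (7.727×10^-6)/(2π·8.85×10^-12·0.0464) = 2.99×10^6 N/C.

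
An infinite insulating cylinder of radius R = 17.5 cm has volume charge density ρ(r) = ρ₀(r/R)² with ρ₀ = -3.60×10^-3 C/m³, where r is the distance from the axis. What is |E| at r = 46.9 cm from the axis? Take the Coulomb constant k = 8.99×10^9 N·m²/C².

By cylindrical symmetry E is radial; use a coaxial Gaussian cylinder of radius 46.9 cm and length L (r > R, full charge per length enclosed).
λ_enc = 2π ∫₀^R ρ₀(r'/R)^2 r' dr' = 2πρ₀R²/4 = -1.732×10^-4 C/m.
Applying ∮E·dA = Q_enc/ε₀ with the end caps contributing no flux:
E = 2k|λ_enc|/r = 2(8.99×10^9)(1.732e-4)/(0.469) = 6.64×10^6 N/C.

6.64×10^6 V/m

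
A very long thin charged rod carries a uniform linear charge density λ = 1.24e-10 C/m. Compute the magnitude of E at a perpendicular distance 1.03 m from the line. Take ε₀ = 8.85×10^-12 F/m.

Take a coaxial cylindrical Gaussian surface of radius r = 1.03 m and length L.
Q_enc = λL, so λ_enc = 1.24e-10 C/m.
By Gauss's law (flux through the curved wall only), E·2πrL = λ_enc L/ε₀.
E = |λ_enc|/(2πε₀r) = (1.24×10^-10)/(2π·8.85×10^-12·1.03) = 2.17 N/C.

|E| ≈ 2.17 V/m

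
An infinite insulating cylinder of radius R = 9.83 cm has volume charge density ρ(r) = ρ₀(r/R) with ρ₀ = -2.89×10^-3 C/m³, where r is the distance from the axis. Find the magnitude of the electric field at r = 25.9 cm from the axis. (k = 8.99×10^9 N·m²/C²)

E ≈ 4.06×10^6 N/C

Take a coaxial cylindrical Gaussian surface of radius r = 25.9 cm and length L (r > R, full charge per length enclosed).
λ_enc = 2π ∫₀^R ρ₀(r'/R)^1 r' dr' = 2πρ₀R²/3 = -5.849×10^-5 C/m.
Since E is radial and uniform over the curved surface, Φ = E·2πrL = Q_enc/ε₀ = λ_enc L/ε₀.
E = 2k|λ_enc|/r = 2(8.99×10^9)(5.849×10^-5)/(0.259) = 4.06e6 N/C.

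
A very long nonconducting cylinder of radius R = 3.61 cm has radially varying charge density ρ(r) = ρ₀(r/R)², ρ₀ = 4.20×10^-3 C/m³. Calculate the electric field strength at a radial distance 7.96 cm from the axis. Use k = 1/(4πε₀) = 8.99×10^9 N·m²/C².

Choose a coaxial cylinder of radius r = 7.96 cm (arbitrary length L) as the Gaussian surface (r > R, full charge per length enclosed).
λ_enc = 2π ∫₀^R ρ₀(r'/R)^2 r' dr' = 2πρ₀R²/4 = 8.598×10^-6 C/m.
Gauss's law: E·2πrL = λ_enc L/ε₀.
E = 2k|λ_enc|/r = 2(8.99×10^9)(8.598e-6)/(0.0796) = 1.94×10^6 N/C.

E = 1.94×10^6 V/m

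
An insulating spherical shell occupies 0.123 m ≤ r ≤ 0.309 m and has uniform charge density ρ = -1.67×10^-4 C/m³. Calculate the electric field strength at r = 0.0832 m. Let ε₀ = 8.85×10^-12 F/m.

Use a concentric Gaussian sphere at r = 0.0832 m (r < 0.123 m, inside the empty cavity).
No charge is enclosed, so by Gauss's law E·4πr² = 0 ⇒ E = 0.

E = 0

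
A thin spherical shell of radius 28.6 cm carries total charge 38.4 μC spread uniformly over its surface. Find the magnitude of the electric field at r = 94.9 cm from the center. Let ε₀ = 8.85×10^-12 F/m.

Use a concentric Gaussian sphere at r = 94.9 cm (r > 28.6 cm).
The entire shell is enclosed: Q_enc = 3.84e-5 C.
By Gauss's law, ∮E·dA = E·4πr² = Q_enc/ε₀.
E = |Q_enc|/(4πε₀r²) = (3.84×10^-5)/(4π·8.85×10^-12·(0.949)²) = 3.83e5 N/C.

E = 3.83×10^5 N/C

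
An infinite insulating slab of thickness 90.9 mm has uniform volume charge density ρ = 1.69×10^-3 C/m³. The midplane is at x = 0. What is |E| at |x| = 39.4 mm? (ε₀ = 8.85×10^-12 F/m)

|E| ≈ 7.52×10^6 N/C

By symmetry E is perpendicular to the slab. A Gaussian pillbox from −39.4 mm to +39.4 mm (face area A) lies entirely within the slab.
Q_enc = ρ·(2x)·A and flux = 2EA, so 2EA = 2ρxA/ε₀ ⇒ E = |ρ|x/ε₀.
E = (1.69×10^-3)(0.0394)/(8.85×10^-12) = 7.52×10^6 N/C.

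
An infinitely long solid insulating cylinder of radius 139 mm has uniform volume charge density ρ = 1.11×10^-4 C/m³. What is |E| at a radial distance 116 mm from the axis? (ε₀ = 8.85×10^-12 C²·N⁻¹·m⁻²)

E ≈ 7.27×10^5 N/C

Coaxial Gaussian cylinder, radius r = 116 mm, length L (r < R).
Charge inside radius r per length L is ρ·πr²·L, so λ_enc = ρπr² = 4.692e-6 C/m.
Since E is radial and uniform over the curved surface, Φ = E·2πrL = Q_enc/ε₀ = λ_enc L/ε₀.
E = |λ_enc|/(2πε₀r) = (4.692×10^-6)/(2π·8.85×10^-12·0.116) = 7.27×10^5 N/C.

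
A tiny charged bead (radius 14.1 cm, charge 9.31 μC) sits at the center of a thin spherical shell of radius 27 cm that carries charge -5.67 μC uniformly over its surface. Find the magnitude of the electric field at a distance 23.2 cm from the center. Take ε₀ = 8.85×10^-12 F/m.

E = 1.56×10^6 N/C

Take a concentric spherical Gaussian surface of radius r = 23.2 cm (between the bodies, 14.1 cm < r < 27 cm).
The shell at 27 cm lies outside the Gaussian surface, so Q_enc = 9.31 μC = 9.31×10^-6 C.
Since E is radial and uniform over the Gaussian sphere, Φ = E·4πr² = Q_enc/ε₀.
E = |Q_enc|/(4πε₀r²) = (9.31×10^-6)/(4π·8.85×10^-12·(0.232)²) = 1.56e6 N/C.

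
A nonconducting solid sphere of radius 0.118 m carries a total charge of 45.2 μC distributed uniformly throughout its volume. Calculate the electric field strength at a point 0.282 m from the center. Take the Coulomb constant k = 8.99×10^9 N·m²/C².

By spherical symmetry E is radial; choose a Gaussian sphere of radius r = 0.282 m (r > R, so the entire charge is enclosed).
Q_enc = 45.2 μC = 4.52e-5 C.
By Gauss's law, ∮E·dA = E·4πr² = Q_enc/ε₀.
E = k|Q_enc|/r² = (8.99×10^9)(4.52×10^-5)/(0.282)² = 5.11×10^6 N/C.

E = 5.11e6 V/m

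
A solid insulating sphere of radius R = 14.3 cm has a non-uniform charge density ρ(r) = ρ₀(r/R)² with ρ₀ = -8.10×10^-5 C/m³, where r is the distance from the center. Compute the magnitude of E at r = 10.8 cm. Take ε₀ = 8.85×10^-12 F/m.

|E| = 1.13×10^5 V/m

Symmetry ⇒ E = E(r) r̂. Gaussian sphere of radius r = 10.8 cm (r < R).
Q_enc = ∫₀^r ρ(r')·4πr'² dr' = (4πρ₀/R²) ∫₀^r r'^4 dr' = 4πρ₀ r^5/(5·R²) = -1.463×10^-7 C.
Since E is radial and uniform over the Gaussian sphere, Φ = E·4πr² = Q_enc/ε₀.
E = |Q_enc|/(4πε₀r²) = (1.463e-7)/(4π·8.85×10^-12·(0.108)²) = 1.13×10^5 N/C.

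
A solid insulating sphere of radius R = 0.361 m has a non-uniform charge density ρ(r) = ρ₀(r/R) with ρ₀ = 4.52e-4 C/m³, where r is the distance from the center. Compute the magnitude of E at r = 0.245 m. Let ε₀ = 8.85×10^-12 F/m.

Symmetry ⇒ E = E(r) r̂. Gaussian sphere of radius r = 0.245 m (r < R).
Q_enc = ∫₀^r ρ(r')·4πr'² dr' = (4πρ₀/R) ∫₀^r r'^3 dr' = 4πρ₀ r^4/(4·R) = 1.417×10^-5 C.
Applying ∮E·dA = Q_enc/ε₀ with Φ = E(4πr²):
E = |Q_enc|/(4πε₀r²) = (1.417×10^-5)/(4π·8.85×10^-12·(0.245)²) = 2.12×10^6 N/C.

E ≈ 2.12×10^6 N/C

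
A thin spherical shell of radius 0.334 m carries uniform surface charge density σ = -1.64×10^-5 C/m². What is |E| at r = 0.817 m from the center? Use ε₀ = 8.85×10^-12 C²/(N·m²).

E ≈ 3.10e5 N/C

Use a concentric Gaussian sphere at r = 0.817 m (r > 0.334 m).
The entire shell is enclosed: Q_enc = σ·4πR² = (-1.64×10^-5)·4π·(0.334)² = -2.299e-5 C.
Applying ∮E·dA = Q_enc/ε₀ with Φ = E(4πr²):
E = |Q_enc|/(4πε₀r²) = (2.299×10^-5)/(4π·8.85×10^-12·(0.817)²) = 3.10×10^5 N/C.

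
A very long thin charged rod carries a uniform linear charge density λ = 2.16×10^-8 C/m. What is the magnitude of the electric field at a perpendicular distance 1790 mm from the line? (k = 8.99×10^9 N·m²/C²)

Choose a coaxial cylinder of radius r = 1790 mm (arbitrary length L) as the Gaussian surface.
Q_enc = λL, so λ_enc = 2.16e-8 C/m.
Since E is radial and uniform over the curved surface, Φ = E·2πrL = Q_enc/ε₀ = λ_enc L/ε₀.
E = 2k|λ_enc|/r = 2(8.99×10^9)(2.16e-8)/(1.79) = 217 N/C.

E ≈ 217 N/C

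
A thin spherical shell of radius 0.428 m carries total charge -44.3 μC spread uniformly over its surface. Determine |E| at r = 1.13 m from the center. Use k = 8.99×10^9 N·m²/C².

Use a concentric Gaussian sphere at r = 1.13 m (r > 0.428 m).
The entire shell is enclosed: Q_enc = -4.43e-5 C.
Gauss's law: E·4πr² = Q_enc/ε₀.
E = k|Q_enc|/r² = (8.99×10^9)(4.43×10^-5)/(1.13)² = 3.12e5 N/C.

|E| ≈ 3.12×10^5 N/C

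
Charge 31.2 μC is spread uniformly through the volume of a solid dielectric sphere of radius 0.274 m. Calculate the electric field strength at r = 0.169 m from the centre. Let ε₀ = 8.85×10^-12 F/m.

|E| ≈ 2.30×10^6 N/C

Use a concentric Gaussian sphere at r = 0.169 m (r < R).
Only the charge within r is enclosed: Q_enc = Q·(r/R)³ = (31.2 μC)·(0.169 m/0.274 m)³ = 7.321×10^-6 C.
Applying ∮E·dA = Q_enc/ε₀ with Φ = E(4πr²):
E = |Q_enc|/(4πε₀r²) = (7.321×10^-6)/(4π·8.85×10^-12·(0.169)²) = 2.30×10^6 N/C.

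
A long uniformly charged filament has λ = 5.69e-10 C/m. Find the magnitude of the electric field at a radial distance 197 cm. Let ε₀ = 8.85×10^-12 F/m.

Choose a coaxial cylinder of radius r = 197 cm (arbitrary length L) as the Gaussian surface.
Q_enc = λL, so λ_enc = 5.69e-10 C/m.
By Gauss's law (flux through the curved wall only), E·2πrL = λ_enc L/ε₀.
E = |λ_enc|/(2πε₀r) = (5.69×10^-10)/(2π·8.85×10^-12·1.97) = 5.19 N/C.

|E| = 5.19 V/m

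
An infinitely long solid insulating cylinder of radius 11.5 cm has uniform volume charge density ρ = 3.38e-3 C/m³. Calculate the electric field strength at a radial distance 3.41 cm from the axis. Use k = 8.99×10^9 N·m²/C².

E = 6.51e6 V/m

Choose a coaxial cylinder of radius r = 3.41 cm (arbitrary length L) as the Gaussian surface (r < R).
Enclosed charge per unit length: λ_enc = ρ·πr² = (3.38e-3)π(0.0341)² = 1.235×10^-5 C/m.
Gauss's law: E·2πrL = λ_enc L/ε₀.
E = 2k|λ_enc|/r = 2(8.99×10^9)(1.235×10^-5)/(0.0341) = 6.51×10^6 N/C.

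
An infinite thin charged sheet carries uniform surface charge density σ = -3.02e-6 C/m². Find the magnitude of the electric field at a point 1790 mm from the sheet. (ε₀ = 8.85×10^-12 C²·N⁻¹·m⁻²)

1.71×10^5 V/m

Choose a cylindrical pillbox piercing the sheet, end faces (area A) parallel to it.
Flux Φ = 2EA and Q_enc = σA, so 2EA = σA/ε₀ ⇒ E = |σ|/(2ε₀), independent of distance.
E = |σ|/(2ε₀) = (3.02×10^-6)/(2·8.85×10^-12) = 1.71×10^5 N/C.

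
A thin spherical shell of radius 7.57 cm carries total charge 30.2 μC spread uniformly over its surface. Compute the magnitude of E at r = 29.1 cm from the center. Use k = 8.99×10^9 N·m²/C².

Take a concentric spherical Gaussian surface of radius r = 29.1 cm (r > 7.57 cm).
The entire shell is enclosed: Q_enc = 3.02×10^-5 C.
Applying ∮E·dA = Q_enc/ε₀ with Φ = E(4πr²):
E = k|Q_enc|/r² = (8.99×10^9)(3.02e-5)/(0.291)² = 3.21×10^6 N/C.

3.21×10^6 N/C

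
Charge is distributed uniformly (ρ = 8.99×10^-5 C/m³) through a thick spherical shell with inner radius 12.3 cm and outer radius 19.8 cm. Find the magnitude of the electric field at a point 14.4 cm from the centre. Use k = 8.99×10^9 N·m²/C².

By spherical symmetry E is radial; choose a Gaussian sphere of radius r = 14.4 cm (within the shell material, 12.3 cm < r < 19.8 cm).
Enclosed charge is the volume from a to r: Q_enc = (4π/3)ρ(r³ − a³) = 4.237×10^-7 C.
Applying ∮E·dA = Q_enc/ε₀ with Φ = E(4πr²):
E = k|Q_enc|/r² = (8.99×10^9)(4.237×10^-7)/(0.144)² = 1.84×10^5 N/C.

E ≈ 1.84×10^5 N/C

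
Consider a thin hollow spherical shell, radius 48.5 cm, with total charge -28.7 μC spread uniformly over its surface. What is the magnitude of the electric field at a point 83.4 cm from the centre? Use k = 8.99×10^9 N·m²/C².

3.71×10^5 N/C

Take a concentric spherical Gaussian surface of radius r = 83.4 cm (r > 48.5 cm).
The entire shell is enclosed: Q_enc = -2.87×10^-5 C.
By Gauss's law, ∮E·dA = E·4πr² = Q_enc/ε₀.
E = k|Q_enc|/r² = (8.99×10^9)(2.87×10^-5)/(0.834)² = 3.71e5 N/C.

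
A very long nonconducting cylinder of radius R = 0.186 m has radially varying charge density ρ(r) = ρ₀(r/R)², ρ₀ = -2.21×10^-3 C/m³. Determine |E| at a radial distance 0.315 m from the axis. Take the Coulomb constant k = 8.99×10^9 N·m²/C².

Take a coaxial cylindrical Gaussian surface of radius r = 0.315 m and length L (r > R, full charge per length enclosed).
λ_enc = 2π ∫₀^R ρ₀(r'/R)^2 r' dr' = 2πρ₀R²/4 = -1.201e-4 C/m.
Since E is radial and uniform over the curved surface, Φ = E·2πrL = Q_enc/ε₀ = λ_enc L/ε₀.
E = 2k|λ_enc|/r = 2(8.99×10^9)(1.201×10^-4)/(0.315) = 6.86e6 N/C.

6.86×10^6 V/m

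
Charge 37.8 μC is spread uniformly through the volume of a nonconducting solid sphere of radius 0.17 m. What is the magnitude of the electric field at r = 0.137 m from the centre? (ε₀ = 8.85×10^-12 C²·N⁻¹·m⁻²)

|E| = 9.48×10^6 V/m

Use a concentric Gaussian sphere at r = 0.137 m (r < R).
For a uniform sphere the enclosed fraction is (r/R)³, so Q_enc = (37.8 μC)(0.137/0.17)³ = 1.978×10^-5 C.
Since E is radial and uniform over the Gaussian sphere, Φ = E·4πr² = Q_enc/ε₀.
E = |Q_enc|/(4πε₀r²) = (1.978e-5)/(4π·8.85×10^-12·(0.137)²) = 9.48×10^6 N/C.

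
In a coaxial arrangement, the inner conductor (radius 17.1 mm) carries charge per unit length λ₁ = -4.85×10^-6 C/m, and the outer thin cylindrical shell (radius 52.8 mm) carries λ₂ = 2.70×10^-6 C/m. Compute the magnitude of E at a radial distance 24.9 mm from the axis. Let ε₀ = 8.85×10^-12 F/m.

By cylindrical symmetry E is radial; use a coaxial Gaussian cylinder of radius 24.9 mm and length L (between the conductors, 17.1 mm < r < 52.8 mm).
The shell at 52.8 mm lies outside the Gaussian surface, so λ_enc = λ₁ = -4.85e-6 C/m.
Gauss's law: E·2πrL = λ_enc L/ε₀.
E = |λ_enc|/(2πε₀r) = (4.85×10^-6)/(2π·8.85×10^-12·0.0249) = 3.50e6 N/C.

E = 3.50×10^6 V/m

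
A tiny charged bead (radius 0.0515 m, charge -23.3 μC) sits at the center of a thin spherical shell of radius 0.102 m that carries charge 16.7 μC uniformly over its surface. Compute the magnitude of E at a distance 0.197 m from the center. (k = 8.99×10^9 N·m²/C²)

Symmetry ⇒ E = E(r) r̂. Gaussian sphere of radius r = 0.197 m (r > 0.102 m, enclosing both).
Q_enc = (-23.3 μC) + (16.7 μC) = -6.60×10^-6 C.
Gauss's law: E·4πr² = Q_enc/ε₀.
E = k|Q_enc|/r² = (8.99×10^9)(6.60e-6)/(0.197)² = 1.53e6 N/C.

E = 1.53×10^6 N/C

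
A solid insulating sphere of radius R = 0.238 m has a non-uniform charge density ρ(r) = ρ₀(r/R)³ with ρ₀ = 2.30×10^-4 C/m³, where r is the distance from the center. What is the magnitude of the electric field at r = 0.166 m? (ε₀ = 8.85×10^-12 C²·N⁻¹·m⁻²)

2.44e5 V/m

Take a concentric spherical Gaussian surface of radius r = 0.166 m (r < R).
Integrate the density: Q_enc = 4π ∫₀^r ρ₀(r'/R)^3 r'² dr' = 4πρ₀ r^6/(6·R³) = 7.477e-7 C.
Since E is radial and uniform over the Gaussian sphere, Φ = E·4πr² = Q_enc/ε₀.
E = |Q_enc|/(4πε₀r²) = (7.477e-7)/(4π·8.85×10^-12·(0.166)²) = 2.44×10^5 N/C.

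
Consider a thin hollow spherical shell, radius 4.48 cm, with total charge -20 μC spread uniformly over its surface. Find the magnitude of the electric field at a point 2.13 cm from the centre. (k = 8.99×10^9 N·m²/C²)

E = 0 (no enclosed charge)

Symmetry ⇒ E = E(r) r̂. Gaussian sphere of radius r = 2.13 cm (inside the shell, r < 4.48 cm).
No charge lies within this surface, so Q_enc = 0 and Gauss's law gives E·4πr² = 0 ⇒ E = 0.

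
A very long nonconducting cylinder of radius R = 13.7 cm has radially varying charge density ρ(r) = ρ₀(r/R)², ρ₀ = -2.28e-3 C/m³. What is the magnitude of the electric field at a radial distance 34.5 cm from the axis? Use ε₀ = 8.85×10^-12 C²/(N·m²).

Coaxial Gaussian cylinder, radius r = 34.5 cm, length L (r > R, full charge per length enclosed).
λ_enc = 2π ∫₀^R ρ₀(r'/R)^2 r' dr' = 2πρ₀R²/4 = -6.722×10^-5 C/m.
By Gauss's law (flux through the curved wall only), E·2πrL = λ_enc L/ε₀.
E = |λ_enc|/(2πε₀r) = (6.722×10^-5)/(2π·8.85×10^-12·0.345) = 3.50×10^6 N/C.

|E| = 3.50×10^6 N/C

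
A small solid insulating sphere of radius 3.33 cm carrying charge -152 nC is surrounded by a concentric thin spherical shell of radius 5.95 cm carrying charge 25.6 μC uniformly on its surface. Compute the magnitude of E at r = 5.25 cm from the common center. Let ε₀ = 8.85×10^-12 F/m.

Use a concentric Gaussian sphere at r = 5.25 cm (between the bodies, 3.33 cm < r < 5.95 cm).
The shell at 5.95 cm lies outside the Gaussian surface, so Q_enc = -152 nC = -1.52×10^-7 C.
Gauss's law: E·4πr² = Q_enc/ε₀.
E = |Q_enc|/(4πε₀r²) = (1.52e-7)/(4π·8.85×10^-12·(0.0525)²) = 4.96×10^5 N/C.

E ≈ 4.96×10^5 N/C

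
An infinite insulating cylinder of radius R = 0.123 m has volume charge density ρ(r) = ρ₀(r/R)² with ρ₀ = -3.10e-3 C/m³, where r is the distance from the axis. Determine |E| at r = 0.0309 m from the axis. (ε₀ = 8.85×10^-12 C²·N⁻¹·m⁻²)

By cylindrical symmetry E is radial; use a coaxial Gaussian cylinder of radius 0.0309 m and length L (r < R).
Integrating ρ over the cross-section to radius r: λ_enc = (2πρ₀/R²) ∫₀^r r'^3 dr' = 2πρ₀ r^4/(4·R²) = -2.934×10^-7 C/m.
By Gauss's law (flux through the curved wall only), E·2πrL = λ_enc L/ε₀.
E = |λ_enc|/(2πε₀r) = (2.934×10^-7)/(2π·8.85×10^-12·0.0309) = 1.71×10^5 N/C.

1.71e5 V/m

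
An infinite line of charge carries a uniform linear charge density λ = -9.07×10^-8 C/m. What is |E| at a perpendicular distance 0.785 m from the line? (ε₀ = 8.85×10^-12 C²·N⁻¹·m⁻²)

|E| ≈ 2.08e3 V/m

Coaxial Gaussian cylinder, radius r = 0.785 m, length L.
Q_enc = λL, so λ_enc = -9.07×10^-8 C/m.
Gauss's law: E·2πrL = λ_enc L/ε₀.
E = |λ_enc|/(2πε₀r) = (9.07×10^-8)/(2π·8.85×10^-12·0.785) = 2.08e3 N/C.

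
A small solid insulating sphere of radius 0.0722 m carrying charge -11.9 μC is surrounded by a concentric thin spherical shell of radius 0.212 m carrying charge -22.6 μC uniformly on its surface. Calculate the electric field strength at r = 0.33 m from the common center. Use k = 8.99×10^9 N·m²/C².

Take a concentric spherical Gaussian surface of radius r = 0.33 m (r > 0.212 m, enclosing both).
Q_enc = (-11.9 μC) + (-22.6 μC) = -3.45×10^-5 C.
By Gauss's law, ∮E·dA = E·4πr² = Q_enc/ε₀.
E = k|Q_enc|/r² = (8.99×10^9)(3.45×10^-5)/(0.33)² = 2.85e6 N/C.

2.85×10^6 V/m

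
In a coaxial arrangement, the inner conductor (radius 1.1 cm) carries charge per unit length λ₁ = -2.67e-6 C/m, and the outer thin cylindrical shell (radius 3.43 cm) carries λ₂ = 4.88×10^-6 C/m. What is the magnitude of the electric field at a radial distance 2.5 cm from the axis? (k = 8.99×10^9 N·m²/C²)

|E| = 1.92×10^6 N/C

By cylindrical symmetry E is radial; use a coaxial Gaussian cylinder of radius 2.5 cm and length L (between the conductors, 1.1 cm < r < 3.43 cm).
The shell at 3.43 cm lies outside the Gaussian surface, so λ_enc = λ₁ = -2.67×10^-6 C/m.
Applying ∮E·dA = Q_enc/ε₀ with the end caps contributing no flux:
E = 2k|λ_enc|/r = 2(8.99×10^9)(2.67×10^-6)/(0.025) = 1.92×10^6 N/C.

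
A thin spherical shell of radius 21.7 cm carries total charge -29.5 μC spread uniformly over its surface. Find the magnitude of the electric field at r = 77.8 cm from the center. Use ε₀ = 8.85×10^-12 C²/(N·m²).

By spherical symmetry E is radial; choose a Gaussian sphere of radius r = 77.8 cm (r > 21.7 cm).
The entire shell is enclosed: Q_enc = -2.95e-5 C.
Since E is radial and uniform over the Gaussian sphere, Φ = E·4πr² = Q_enc/ε₀.
E = |Q_enc|/(4πε₀r²) = (2.95×10^-5)/(4π·8.85×10^-12·(0.778)²) = 4.38e5 N/C.

E = 4.38×10^5 N/C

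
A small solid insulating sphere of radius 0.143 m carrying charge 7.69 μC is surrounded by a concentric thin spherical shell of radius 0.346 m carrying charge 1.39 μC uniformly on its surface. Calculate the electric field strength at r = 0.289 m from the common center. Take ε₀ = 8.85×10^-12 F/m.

E ≈ 8.28×10^5 N/C

Symmetry ⇒ E = E(r) r̂. Gaussian sphere of radius r = 0.289 m (between the bodies, 0.143 m < r < 0.346 m).
Only the inner charge is enclosed; the outer shell contributes nothing inside itself. Q_enc = 7.69 μC = 7.69×10^-6 C.
By Gauss's law, ∮E·dA = E·4πr² = Q_enc/ε₀.
E = |Q_enc|/(4πε₀r²) = (7.69e-6)/(4π·8.85×10^-12·(0.289)²) = 8.28×10^5 N/C.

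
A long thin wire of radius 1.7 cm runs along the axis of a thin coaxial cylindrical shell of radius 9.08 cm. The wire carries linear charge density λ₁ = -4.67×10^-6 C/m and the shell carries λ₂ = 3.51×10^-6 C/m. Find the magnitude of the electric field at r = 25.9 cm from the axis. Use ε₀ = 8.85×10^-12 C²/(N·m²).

By cylindrical symmetry E is radial; use a coaxial Gaussian cylinder of radius 25.9 cm and length L (r > 9.08 cm, enclosing both).
λ_enc = λ₁ + λ₂ = (-4.67×10^-6) + (3.51e-6) = -1.16e-6 C/m.
Applying ∮E·dA = Q_enc/ε₀ with the end caps contributing no flux:
E = |λ_enc|/(2πε₀r) = (1.16e-6)/(2π·8.85×10^-12·0.259) = 8.05×10^4 N/C.

E = 8.05×10^4 N/C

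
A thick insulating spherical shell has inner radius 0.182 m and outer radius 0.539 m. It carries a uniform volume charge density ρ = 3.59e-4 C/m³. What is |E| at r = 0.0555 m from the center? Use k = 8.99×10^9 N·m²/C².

E = 0 (no enclosed charge)

Symmetry ⇒ E = E(r) r̂. Gaussian sphere of radius r = 0.0555 m (r < 0.182 m, inside the empty cavity).
No charge is enclosed, so by Gauss's law E·4πr² = 0 ⇒ E = 0.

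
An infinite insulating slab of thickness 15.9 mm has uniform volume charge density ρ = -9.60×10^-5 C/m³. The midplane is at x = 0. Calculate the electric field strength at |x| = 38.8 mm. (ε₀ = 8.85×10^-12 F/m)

E ≈ 8.62e4 V/m

The point |x| = 38.8 mm lies outside the slab (half-thickness 0.00795 m). A symmetric pillbox spanning the full slab encloses Q_enc = ρ·d·A.
Flux = 2EA ⇒ E = |ρ|d/(2ε₀), independent of distance outside.
E = (9.60×10^-5)(0.0159)/(2·8.85×10^-12) = 8.62×10^4 N/C.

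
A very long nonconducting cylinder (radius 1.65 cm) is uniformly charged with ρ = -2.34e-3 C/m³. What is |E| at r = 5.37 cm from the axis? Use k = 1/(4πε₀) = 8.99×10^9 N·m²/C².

6.70×10^5 N/C

By cylindrical symmetry E is radial; use a coaxial Gaussian cylinder of radius 5.37 cm and length L (r > 1.65 cm, full cross-section enclosed).
λ_enc = ρ·πR² = (-2.34e-3)π(0.0165)² = -2.001×10^-6 C/m.
Applying ∮E·dA = Q_enc/ε₀ with the end caps contributing no flux:
E = 2k|λ_enc|/r = 2(8.99×10^9)(2.001×10^-6)/(0.0537) = 6.70×10^5 N/C.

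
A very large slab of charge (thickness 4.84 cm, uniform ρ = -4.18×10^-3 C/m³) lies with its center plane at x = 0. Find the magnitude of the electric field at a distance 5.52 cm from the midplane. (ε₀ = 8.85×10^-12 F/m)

The point |x| = 5.52 cm lies outside the slab (half-thickness 0.0242 m). A symmetric pillbox spanning the full slab encloses Q_enc = ρ·d·A.
Flux = 2EA ⇒ E = |ρ|d/(2ε₀), independent of distance outside.
E = (4.18×10^-3)(0.0484)/(2·8.85×10^-12) = 1.14×10^7 N/C.

|E| ≈ 1.14×10^7 N/C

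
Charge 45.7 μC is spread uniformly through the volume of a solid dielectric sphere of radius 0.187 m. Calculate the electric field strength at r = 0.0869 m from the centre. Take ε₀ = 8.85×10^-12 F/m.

Symmetry ⇒ E = E(r) r̂. Gaussian sphere of radius r = 0.0869 m (r < R).
For a uniform sphere the enclosed fraction is (r/R)³, so Q_enc = (45.7 μC)(0.0869/0.187)³ = 4.586×10^-6 C.
By Gauss's law, ∮E·dA = E·4πr² = Q_enc/ε₀.
E = |Q_enc|/(4πε₀r²) = (4.586e-6)/(4π·8.85×10^-12·(0.0869)²) = 5.46×10^6 N/C.

5.46e6 V/m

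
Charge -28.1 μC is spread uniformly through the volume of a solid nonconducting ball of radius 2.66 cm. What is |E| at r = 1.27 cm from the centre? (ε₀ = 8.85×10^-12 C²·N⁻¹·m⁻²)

E ≈ 1.70e8 V/m

By spherical symmetry E is radial; choose a Gaussian sphere of radius r = 1.27 cm (r < R).
Only the charge within r is enclosed: Q_enc = Q·(r/R)³ = (-28.1 μC)·(1.27 cm/2.66 cm)³ = -3.058×10^-6 C.
Since E is radial and uniform over the Gaussian sphere, Φ = E·4πr² = Q_enc/ε₀.
E = |Q_enc|/(4πε₀r²) = (3.058e-6)/(4π·8.85×10^-12·(0.0127)²) = 1.70×10^8 N/C.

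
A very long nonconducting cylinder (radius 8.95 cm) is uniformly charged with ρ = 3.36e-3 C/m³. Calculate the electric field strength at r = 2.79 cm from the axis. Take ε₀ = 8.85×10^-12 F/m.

By cylindrical symmetry E is radial; use a coaxial Gaussian cylinder of radius 2.79 cm and length L (r < R).
Charge inside radius r per length L is ρ·πr²·L, so λ_enc = ρπr² = 8.217e-6 C/m.
Gauss's law: E·2πrL = λ_enc L/ε₀.
E = |λ_enc|/(2πε₀r) = (8.217×10^-6)/(2π·8.85×10^-12·0.0279) = 5.30×10^6 N/C.

E ≈ 5.30e6 V/m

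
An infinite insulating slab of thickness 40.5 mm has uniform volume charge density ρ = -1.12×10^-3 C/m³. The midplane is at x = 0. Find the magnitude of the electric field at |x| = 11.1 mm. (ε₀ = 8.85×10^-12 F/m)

By symmetry E is perpendicular to the slab. A Gaussian pillbox from −11.1 mm to +11.1 mm (face area A) lies entirely within the slab.
Q_enc = ρ·(2x)·A and flux = 2EA, so 2EA = 2ρxA/ε₀ ⇒ E = |ρ|x/ε₀.
E = (1.12×10^-3)(0.0111)/(8.85×10^-12) = 1.40e6 N/C.

E = 1.40×10^6 V/m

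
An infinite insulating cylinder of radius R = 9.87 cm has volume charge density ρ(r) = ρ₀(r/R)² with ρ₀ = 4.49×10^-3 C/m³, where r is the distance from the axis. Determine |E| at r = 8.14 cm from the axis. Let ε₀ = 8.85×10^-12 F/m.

7.02×10^6 N/C

Coaxial Gaussian cylinder, radius r = 8.14 cm, length L (r < R).
Integrating ρ over the cross-section to radius r: λ_enc = (2πρ₀/R²) ∫₀^r r'^3 dr' = 2πρ₀ r^4/(4·R²) = 3.179×10^-5 C/m.
Applying ∮E·dA = Q_enc/ε₀ with the end caps contributing no flux:
E = |λ_enc|/(2πε₀r) = (3.179×10^-5)/(2π·8.85×10^-12·0.0814) = 7.02e6 N/C.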